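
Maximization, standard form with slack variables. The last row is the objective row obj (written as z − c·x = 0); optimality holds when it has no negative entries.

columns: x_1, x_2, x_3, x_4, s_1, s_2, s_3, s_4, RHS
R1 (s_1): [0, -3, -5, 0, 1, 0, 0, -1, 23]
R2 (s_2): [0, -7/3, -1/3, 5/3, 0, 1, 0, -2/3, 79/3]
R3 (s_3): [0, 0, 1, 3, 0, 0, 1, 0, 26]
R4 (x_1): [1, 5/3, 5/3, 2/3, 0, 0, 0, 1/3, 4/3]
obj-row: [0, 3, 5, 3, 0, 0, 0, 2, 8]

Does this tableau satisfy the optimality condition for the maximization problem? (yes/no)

Every obj-row coefficient is ≥ 0, so the tableau is optimal.

yes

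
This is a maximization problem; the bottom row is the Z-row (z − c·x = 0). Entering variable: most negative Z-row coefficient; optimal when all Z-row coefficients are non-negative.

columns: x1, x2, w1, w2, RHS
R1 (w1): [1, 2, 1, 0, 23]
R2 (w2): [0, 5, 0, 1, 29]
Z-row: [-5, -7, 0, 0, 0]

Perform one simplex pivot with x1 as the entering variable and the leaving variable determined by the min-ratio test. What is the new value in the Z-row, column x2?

3

Ratio test on column x1 — row 1: 23/1 = 23; row 2: entry 0 ≤ 0. Minimum is 23 at row 1 (w1 leaves); pivot element 1.
Divide row 1 by 1; eliminate column x1 from the other rows.
Z-row update in column x2: -7 − (-5)·2 = 3.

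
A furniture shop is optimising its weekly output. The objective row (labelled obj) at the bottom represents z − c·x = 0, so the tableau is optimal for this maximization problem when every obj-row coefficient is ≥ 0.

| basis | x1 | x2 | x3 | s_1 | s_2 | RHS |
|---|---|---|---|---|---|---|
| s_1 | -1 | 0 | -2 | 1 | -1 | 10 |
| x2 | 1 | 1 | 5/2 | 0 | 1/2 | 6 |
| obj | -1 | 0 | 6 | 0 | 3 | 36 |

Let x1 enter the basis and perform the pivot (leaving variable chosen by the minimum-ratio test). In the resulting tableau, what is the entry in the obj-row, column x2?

1

Ratio test on column x1 — row 1: entry -1 ≤ 0; row 2: 6/1 = 6. Minimum is 6 at row 2 (x2 leaves); pivot element 1.
Divide row 2 by 1; eliminate column x1 from the other rows.
obj-row update in column x2: 0 − (-1)·1 = 1.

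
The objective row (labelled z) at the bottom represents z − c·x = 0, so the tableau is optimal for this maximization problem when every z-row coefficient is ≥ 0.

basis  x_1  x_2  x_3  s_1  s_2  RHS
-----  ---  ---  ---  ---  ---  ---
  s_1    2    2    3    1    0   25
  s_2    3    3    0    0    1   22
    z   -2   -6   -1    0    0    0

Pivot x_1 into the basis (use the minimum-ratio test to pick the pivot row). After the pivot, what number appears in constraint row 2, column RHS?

22/3

Ratio test on column x_1 — row 1: 25/2 = 25/2; row 2: 22/3 = 22/3. Minimum is 22/3 at row 2 (s_2 leaves); pivot element 3.
Divide row 2 by 3; eliminate column x_1 from the other rows.
In the new row 2, the RHS entry is the old entry divided by the pivot: 22/3 = 22/3.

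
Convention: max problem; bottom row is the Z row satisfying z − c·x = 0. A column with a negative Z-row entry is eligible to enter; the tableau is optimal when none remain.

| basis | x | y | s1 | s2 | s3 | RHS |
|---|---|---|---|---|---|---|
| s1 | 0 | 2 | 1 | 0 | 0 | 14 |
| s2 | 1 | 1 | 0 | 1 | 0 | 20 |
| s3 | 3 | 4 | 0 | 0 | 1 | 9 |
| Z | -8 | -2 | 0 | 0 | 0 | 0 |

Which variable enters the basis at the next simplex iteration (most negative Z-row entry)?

x

Negative Z-row entries: x: -8, y: -2.
The most negative is -8 in column x, so x enters.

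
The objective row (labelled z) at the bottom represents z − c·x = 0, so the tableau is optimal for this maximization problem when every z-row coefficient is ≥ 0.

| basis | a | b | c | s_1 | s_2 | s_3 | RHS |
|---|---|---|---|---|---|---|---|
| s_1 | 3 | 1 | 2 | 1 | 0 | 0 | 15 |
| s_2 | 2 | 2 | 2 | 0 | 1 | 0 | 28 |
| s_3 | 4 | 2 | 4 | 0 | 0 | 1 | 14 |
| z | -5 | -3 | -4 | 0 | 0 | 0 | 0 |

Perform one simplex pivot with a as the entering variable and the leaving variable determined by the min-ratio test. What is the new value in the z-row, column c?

Ratio test on column a — row 1: 15/3 = 5; row 2: 28/2 = 14; row 3: 14/4 = 7/2. Minimum is 7/2 at row 3 (s_3 leaves); pivot element 4.
Divide row 3 by 4; eliminate column a from the other rows.
z-row update in column c: -4 − (-5)·1 = 1.

1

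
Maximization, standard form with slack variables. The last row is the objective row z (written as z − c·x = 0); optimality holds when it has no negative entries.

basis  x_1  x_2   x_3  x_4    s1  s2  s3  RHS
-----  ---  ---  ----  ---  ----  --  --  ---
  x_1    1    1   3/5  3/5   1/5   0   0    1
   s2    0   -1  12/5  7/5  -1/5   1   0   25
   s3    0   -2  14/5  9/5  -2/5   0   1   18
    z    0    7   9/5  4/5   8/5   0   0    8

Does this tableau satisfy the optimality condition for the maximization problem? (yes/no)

Every z-row coefficient is ≥ 0, so the tableau is optimal.

yes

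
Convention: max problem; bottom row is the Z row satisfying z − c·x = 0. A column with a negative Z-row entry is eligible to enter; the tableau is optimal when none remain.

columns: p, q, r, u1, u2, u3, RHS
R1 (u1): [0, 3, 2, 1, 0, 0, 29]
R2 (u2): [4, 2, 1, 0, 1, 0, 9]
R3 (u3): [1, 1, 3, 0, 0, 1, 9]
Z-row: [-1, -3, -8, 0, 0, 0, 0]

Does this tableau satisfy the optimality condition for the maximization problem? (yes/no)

no

The Z-row has a negative entry -8 in column r, so it is not optimal.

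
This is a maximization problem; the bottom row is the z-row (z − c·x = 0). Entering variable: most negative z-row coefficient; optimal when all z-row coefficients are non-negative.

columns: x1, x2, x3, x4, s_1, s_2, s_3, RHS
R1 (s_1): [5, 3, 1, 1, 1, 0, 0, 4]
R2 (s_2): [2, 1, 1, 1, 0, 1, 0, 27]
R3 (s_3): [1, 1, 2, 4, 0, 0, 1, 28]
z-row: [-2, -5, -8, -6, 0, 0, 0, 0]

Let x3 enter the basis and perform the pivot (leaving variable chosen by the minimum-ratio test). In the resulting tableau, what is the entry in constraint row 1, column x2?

3

Ratio test on column x3 — row 1: 4/1 = 4; row 2: 27/1 = 27; row 3: 28/2 = 14. Minimum is 4 at row 1 (s_1 leaves); pivot element 1.
Divide row 1 by 1; eliminate column x3 from the other rows.
In the new row 1, the x2 entry is the old entry divided by the pivot: 3/1 = 3.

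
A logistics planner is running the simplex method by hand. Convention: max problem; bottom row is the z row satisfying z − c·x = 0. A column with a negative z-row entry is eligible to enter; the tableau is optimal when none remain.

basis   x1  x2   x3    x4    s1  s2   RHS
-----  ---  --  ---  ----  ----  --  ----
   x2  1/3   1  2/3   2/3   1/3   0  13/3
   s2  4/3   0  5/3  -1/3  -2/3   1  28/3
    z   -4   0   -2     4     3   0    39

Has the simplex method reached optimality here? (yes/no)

no

The z-row has a negative entry -4 in column x1, so it is not optimal.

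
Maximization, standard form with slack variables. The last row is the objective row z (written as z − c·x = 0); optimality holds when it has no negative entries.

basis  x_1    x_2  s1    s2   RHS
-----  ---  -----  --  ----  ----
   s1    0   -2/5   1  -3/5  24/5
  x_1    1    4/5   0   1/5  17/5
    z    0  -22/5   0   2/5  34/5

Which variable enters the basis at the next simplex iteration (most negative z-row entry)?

x_2

Negative z-row entries: x_2: -22/5.
The most negative is -22/5 in column x_2, so x_2 enters.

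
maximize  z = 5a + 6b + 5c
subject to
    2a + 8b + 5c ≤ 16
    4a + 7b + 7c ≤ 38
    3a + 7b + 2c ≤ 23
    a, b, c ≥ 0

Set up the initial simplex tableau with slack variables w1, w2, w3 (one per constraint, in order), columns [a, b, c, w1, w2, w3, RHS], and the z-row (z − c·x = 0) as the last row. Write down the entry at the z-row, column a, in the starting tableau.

The z-row carries the negated objective coefficients: the a entry is -5.

-5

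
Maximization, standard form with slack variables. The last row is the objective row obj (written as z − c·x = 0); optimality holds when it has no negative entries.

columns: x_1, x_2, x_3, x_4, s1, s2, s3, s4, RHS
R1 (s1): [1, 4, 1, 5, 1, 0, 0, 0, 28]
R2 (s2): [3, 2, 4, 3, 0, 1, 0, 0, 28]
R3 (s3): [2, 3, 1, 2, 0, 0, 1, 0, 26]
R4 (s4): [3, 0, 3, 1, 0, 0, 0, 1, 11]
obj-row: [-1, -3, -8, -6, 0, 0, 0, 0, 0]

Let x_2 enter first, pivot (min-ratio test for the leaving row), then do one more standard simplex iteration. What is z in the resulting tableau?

571/12

Ratio test on column x_2 — row 1: 28/4 = 7; row 2: 28/2 = 14; row 3: 26/3 = 26/3; row 4: entry 0 ≤ 0. Minimum is 7 at row 1 (s1 leaves); pivot element 4.
Pivot on row 1; the obj-row RHS becomes 0 − (-3)·7 = 21.
Next entering variable (most negative obj-row entry -29/4): x_3.
Ratio test on column x_3 — row 1: 7/(1/4) = 28; row 2: 14/(7/2) = 4; row 3: 5/(1/4) = 20; row 4: 11/3 = 11/3. Minimum is 11/3 at row 4 (s4 leaves); pivot element 3.
After the second pivot the obj-row RHS is 21 − (-29/4)·(11/3) = 571/12.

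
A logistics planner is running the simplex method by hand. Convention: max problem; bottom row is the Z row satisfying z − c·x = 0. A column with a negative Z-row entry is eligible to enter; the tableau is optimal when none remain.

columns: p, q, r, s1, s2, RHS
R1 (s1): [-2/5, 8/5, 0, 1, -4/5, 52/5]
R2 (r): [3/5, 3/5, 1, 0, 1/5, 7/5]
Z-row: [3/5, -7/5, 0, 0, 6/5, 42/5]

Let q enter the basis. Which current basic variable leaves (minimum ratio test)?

r

Column q entries and ratios — s1: (52/5)/(8/5) = 13/2; r: (7/5)/(3/5) = 7/3.
Smallest ratio is 7/3 in the row of r, so r leaves.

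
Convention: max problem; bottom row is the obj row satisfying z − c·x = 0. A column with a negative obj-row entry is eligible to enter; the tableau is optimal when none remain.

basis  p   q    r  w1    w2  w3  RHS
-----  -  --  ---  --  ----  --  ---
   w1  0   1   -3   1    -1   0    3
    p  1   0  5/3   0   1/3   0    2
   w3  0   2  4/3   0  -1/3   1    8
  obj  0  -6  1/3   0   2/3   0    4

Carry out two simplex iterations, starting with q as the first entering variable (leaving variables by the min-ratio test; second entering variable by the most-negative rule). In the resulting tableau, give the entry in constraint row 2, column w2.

Ratio test on column q — row 1: 3/1 = 3; row 2: entry 0 ≤ 0; row 3: 8/2 = 4. Minimum is 3 at row 1 (w1 leaves); pivot element 1.
Divide row 1 by 1; eliminate column q from the other rows.
Second iteration: most negative obj-row entry is -53/3 in column r, so r enters.
Ratio test on column r — row 1: entry -3 ≤ 0; row 2: 2/(5/3) = 6/5; row 3: 2/(22/3) = 3/11. Minimum is 3/11 at row 3 (w3 leaves); pivot element 22/3.
Divide row 3 by 22/3; eliminate column r from the other rows.
After both pivots, the entry at constraint row 2, column w2 is -1/22.

-1/22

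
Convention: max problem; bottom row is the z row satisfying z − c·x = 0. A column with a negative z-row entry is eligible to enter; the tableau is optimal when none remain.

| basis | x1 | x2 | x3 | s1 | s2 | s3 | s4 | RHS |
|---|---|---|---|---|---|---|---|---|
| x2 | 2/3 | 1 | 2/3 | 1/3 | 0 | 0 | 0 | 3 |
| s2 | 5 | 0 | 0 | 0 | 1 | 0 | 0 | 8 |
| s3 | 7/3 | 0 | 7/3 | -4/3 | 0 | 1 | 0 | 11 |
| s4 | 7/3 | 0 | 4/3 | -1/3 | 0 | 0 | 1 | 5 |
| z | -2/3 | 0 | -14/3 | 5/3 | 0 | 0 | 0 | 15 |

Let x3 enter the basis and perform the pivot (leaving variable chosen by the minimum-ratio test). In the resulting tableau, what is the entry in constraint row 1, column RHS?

1/2

Ratio test on column x3 — row 1: 3/(2/3) = 9/2; row 2: entry 0 ≤ 0; row 3: 11/(7/3) = 33/7; row 4: 5/(4/3) = 15/4. Minimum is 15/4 at row 4 (s4 leaves); pivot element 4/3.
Divide row 4 by 4/3; eliminate column x3 from the other rows.
Row 1 update in column RHS: 3 − (2/3)·(15/4) = 1/2.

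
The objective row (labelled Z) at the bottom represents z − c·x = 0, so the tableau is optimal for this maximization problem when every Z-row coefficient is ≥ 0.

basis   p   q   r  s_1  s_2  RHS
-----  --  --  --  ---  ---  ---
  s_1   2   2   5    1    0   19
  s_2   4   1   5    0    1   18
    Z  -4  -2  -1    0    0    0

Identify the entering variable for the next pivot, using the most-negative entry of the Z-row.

Negative Z-row entries: p: -4, q: -2, r: -1.
The most negative is -4 in column p, so p enters.

p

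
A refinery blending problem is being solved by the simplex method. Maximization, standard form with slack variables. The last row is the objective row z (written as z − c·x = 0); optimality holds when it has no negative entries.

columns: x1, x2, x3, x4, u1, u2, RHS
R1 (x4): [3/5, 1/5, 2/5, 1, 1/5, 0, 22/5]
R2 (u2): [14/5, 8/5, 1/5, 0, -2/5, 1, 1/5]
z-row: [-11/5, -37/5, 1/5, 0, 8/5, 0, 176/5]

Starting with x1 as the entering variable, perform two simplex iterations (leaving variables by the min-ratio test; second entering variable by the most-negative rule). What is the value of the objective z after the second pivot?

289/8

Ratio test on column x1 — row 1: (22/5)/(3/5) = 22/3; row 2: (1/5)/(14/5) = 1/14. Minimum is 1/14 at row 2 (u2 leaves); pivot element 14/5.
Pivot on row 2; the z-row RHS becomes 176/5 − (-11/5)·(1/14) = 495/14.
Next entering variable (most negative z-row entry -43/7): x2.
Ratio test on column x2 — row 1: entry -1/7 ≤ 0; row 2: (1/14)/(4/7) = 1/8. Minimum is 1/8 at row 2 (x1 leaves); pivot element 4/7.
After the second pivot the z-row RHS is 495/14 − (-43/7)·(1/8) = 289/8.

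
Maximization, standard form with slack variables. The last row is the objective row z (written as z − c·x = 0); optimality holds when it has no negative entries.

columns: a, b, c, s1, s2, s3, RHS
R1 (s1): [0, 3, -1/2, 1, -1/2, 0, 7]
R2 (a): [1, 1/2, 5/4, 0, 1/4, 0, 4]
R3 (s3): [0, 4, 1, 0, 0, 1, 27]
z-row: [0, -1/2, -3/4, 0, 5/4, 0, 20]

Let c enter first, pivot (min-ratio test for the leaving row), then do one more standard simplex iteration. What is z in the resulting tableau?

367/16

Ratio test on column c — row 1: entry -1/2 ≤ 0; row 2: 4/(5/4) = 16/5; row 3: 27/1 = 27. Minimum is 16/5 at row 2 (a leaves); pivot element 5/4.
Pivot on row 2; the z-row RHS becomes 20 − (-3/4)·(16/5) = 112/5.
Next entering variable (most negative z-row entry -1/5): b.
Ratio test on column b — row 1: (43/5)/(16/5) = 43/16; row 2: (16/5)/(2/5) = 8; row 3: (119/5)/(18/5) = 119/18. Minimum is 43/16 at row 1 (s1 leaves); pivot element 16/5.
After the second pivot the z-row RHS is 112/5 − (-1/5)·(43/16) = 367/16.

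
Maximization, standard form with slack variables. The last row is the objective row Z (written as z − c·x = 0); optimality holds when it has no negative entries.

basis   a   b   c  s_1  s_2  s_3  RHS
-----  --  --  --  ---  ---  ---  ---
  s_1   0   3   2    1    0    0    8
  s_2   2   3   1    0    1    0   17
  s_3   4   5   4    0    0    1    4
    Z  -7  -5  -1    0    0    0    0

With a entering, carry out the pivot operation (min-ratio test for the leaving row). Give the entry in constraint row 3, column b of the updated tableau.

Ratio test on column a — row 1: entry 0 ≤ 0; row 2: 17/2 = 17/2; row 3: 4/4 = 1. Minimum is 1 at row 3 (s_3 leaves); pivot element 4.
Divide row 3 by 4; eliminate column a from the other rows.
In the new row 3, the b entry is the old entry divided by the pivot: 5/4 = 5/4.

5/4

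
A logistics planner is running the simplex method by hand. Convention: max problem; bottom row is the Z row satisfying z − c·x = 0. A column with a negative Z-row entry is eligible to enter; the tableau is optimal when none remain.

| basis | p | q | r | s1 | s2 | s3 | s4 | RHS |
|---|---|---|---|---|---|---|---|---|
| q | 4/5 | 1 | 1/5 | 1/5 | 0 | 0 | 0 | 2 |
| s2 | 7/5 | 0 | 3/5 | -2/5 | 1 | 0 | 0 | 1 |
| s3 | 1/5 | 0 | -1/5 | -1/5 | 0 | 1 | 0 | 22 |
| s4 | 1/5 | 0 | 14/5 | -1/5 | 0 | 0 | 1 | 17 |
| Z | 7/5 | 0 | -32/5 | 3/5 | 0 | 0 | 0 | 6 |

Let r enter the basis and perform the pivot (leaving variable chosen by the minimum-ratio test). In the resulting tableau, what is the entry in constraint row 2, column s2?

5/3

Ratio test on column r — row 1: 2/(1/5) = 10; row 2: 1/(3/5) = 5/3; row 3: entry -1/5 ≤ 0; row 4: 17/(14/5) = 85/14. Minimum is 5/3 at row 2 (s2 leaves); pivot element 3/5.
Divide row 2 by 3/5; eliminate column r from the other rows.
In the new row 2, the s2 entry is the old entry divided by the pivot: 1/(3/5) = 5/3.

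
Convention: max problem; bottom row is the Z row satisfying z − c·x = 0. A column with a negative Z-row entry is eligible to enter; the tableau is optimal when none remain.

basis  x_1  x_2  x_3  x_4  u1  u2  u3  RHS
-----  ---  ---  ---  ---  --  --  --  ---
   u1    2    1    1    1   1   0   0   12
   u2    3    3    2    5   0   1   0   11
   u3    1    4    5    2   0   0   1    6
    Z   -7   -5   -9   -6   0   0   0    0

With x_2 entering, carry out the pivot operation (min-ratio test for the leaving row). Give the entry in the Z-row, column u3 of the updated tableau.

5/4

Ratio test on column x_2 — row 1: 12/1 = 12; row 2: 11/3 = 11/3; row 3: 6/4 = 3/2. Minimum is 3/2 at row 3 (u3 leaves); pivot element 4.
Divide row 3 by 4; eliminate column x_2 from the other rows.
Z-row update in column u3: 0 − (-5)·(1/4) = 5/4.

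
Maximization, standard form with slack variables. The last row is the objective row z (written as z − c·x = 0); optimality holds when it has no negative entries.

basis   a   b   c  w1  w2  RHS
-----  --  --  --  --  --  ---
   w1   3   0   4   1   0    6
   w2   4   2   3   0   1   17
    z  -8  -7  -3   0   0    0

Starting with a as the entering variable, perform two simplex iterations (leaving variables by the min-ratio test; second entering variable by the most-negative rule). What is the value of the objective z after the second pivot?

Ratio test on column a — row 1: 6/3 = 2; row 2: 17/4 = 17/4. Minimum is 2 at row 1 (w1 leaves); pivot element 3.
Pivot on row 1; the z-row RHS becomes 0 − (-8)·2 = 16.
Next entering variable (most negative z-row entry -7): b.
Ratio test on column b — row 1: entry 0 ≤ 0; row 2: 9/2 = 9/2. Minimum is 9/2 at row 2 (w2 leaves); pivot element 2.
After the second pivot the z-row RHS is 16 − (-7)·(9/2) = 95/2.

95/2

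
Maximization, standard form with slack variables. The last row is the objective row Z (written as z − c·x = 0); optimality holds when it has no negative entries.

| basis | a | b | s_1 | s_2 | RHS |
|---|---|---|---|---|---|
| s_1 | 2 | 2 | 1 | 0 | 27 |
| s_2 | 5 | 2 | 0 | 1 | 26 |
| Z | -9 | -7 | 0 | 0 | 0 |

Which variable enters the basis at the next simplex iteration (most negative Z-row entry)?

a

Negative Z-row entries: a: -9, b: -7.
The most negative is -9 in column a, so a enters.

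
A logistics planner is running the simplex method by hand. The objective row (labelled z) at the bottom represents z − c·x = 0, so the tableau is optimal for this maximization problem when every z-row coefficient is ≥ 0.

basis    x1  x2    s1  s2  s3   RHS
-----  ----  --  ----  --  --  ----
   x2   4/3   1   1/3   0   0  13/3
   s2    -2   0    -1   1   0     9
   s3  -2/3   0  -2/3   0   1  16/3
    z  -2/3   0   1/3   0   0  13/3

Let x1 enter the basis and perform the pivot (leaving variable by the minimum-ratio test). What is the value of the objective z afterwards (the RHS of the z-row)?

Ratio test on column x1 — row 1: (13/3)/(4/3) = 13/4; row 2: entry -2 ≤ 0; row 3: entry -2/3 ≤ 0. Minimum is 13/4 at row 1 (x2 leaves); pivot element 4/3.
Pivot on row 1; the z-row RHS becomes 13/3 − (-2/3)·(13/4) = 13/2.

13/2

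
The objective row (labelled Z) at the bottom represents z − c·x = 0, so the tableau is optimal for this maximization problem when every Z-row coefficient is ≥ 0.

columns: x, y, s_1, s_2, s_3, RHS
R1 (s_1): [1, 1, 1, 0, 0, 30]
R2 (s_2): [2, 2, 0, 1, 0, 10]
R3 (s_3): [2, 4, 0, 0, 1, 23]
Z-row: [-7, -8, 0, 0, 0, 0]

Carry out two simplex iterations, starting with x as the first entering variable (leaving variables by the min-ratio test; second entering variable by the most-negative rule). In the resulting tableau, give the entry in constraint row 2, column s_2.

Ratio test on column x — row 1: 30/1 = 30; row 2: 10/2 = 5; row 3: 23/2 = 23/2. Minimum is 5 at row 2 (s_2 leaves); pivot element 2.
Divide row 2 by 2; eliminate column x from the other rows.
Second iteration: most negative Z-row entry is -1 in column y, so y enters.
Ratio test on column y — row 1: entry 0 ≤ 0; row 2: 5/1 = 5; row 3: 13/2 = 13/2. Minimum is 5 at row 2 (x leaves); pivot element 1.
Divide row 2 by 1; eliminate column y from the other rows.
After both pivots, the entry at constraint row 2, column s_2 is 1/2.

1/2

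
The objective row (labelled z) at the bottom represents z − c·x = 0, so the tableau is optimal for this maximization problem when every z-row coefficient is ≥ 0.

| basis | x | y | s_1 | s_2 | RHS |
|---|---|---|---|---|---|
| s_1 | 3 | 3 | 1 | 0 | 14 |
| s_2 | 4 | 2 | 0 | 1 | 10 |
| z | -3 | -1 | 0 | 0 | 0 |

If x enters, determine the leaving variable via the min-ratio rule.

Column x entries and ratios — s_1: 14/3 = 14/3; s_2: 10/4 = 5/2.
Smallest ratio is 5/2 in the row of s_2, so s_2 leaves.

s_2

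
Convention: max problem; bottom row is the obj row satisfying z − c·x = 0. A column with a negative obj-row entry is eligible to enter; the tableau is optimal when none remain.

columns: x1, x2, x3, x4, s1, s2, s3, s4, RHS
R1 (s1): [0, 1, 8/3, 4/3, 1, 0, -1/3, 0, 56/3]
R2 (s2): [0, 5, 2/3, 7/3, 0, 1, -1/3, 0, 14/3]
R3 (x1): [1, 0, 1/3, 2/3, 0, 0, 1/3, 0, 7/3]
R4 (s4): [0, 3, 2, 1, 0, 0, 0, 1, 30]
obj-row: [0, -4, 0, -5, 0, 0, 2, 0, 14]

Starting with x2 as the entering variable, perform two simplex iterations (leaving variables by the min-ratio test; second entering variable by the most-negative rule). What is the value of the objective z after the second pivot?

Ratio test on column x2 — row 1: (56/3)/1 = 56/3; row 2: (14/3)/5 = 14/15; row 3: entry 0 ≤ 0; row 4: 30/3 = 10. Minimum is 14/15 at row 2 (s2 leaves); pivot element 5.
Pivot on row 2; the obj-row RHS becomes 14 − (-4)·(14/15) = 266/15.
Next entering variable (most negative obj-row entry -47/15): x4.
Ratio test on column x4 — row 1: (266/15)/(13/15) = 266/13; row 2: (14/15)/(7/15) = 2; row 3: (7/3)/(2/3) = 7/2; row 4: entry -2/5 ≤ 0. Minimum is 2 at row 2 (x2 leaves); pivot element 7/15.
After the second pivot the obj-row RHS is 266/15 − (-47/15)·2 = 24.

24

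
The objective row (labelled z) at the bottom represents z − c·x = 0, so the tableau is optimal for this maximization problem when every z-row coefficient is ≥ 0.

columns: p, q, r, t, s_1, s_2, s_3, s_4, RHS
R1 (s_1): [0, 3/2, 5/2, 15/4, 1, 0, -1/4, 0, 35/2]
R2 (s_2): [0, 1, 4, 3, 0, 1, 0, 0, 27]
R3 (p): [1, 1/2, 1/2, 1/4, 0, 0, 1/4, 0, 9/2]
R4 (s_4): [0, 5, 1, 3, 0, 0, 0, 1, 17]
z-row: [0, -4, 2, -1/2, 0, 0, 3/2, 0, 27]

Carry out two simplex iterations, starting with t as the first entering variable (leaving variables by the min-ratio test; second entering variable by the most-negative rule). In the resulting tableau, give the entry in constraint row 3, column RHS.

172/57

Ratio test on column t — row 1: (35/2)/(15/4) = 14/3; row 2: 27/3 = 9; row 3: (9/2)/(1/4) = 18; row 4: 17/3 = 17/3. Minimum is 14/3 at row 1 (s_1 leaves); pivot element 15/4.
Divide row 1 by 15/4; eliminate column t from the other rows.
Second iteration: most negative z-row entry is -19/5 in column q, so q enters.
Ratio test on column q — row 1: (14/3)/(2/5) = 35/3; row 2: entry -1/5 ≤ 0; row 3: (10/3)/(2/5) = 25/3; row 4: 3/(19/5) = 15/19. Minimum is 15/19 at row 4 (s_4 leaves); pivot element 19/5.
Divide row 4 by 19/5; eliminate column q from the other rows.
After both pivots, the entry at constraint row 3, column RHS is 172/57.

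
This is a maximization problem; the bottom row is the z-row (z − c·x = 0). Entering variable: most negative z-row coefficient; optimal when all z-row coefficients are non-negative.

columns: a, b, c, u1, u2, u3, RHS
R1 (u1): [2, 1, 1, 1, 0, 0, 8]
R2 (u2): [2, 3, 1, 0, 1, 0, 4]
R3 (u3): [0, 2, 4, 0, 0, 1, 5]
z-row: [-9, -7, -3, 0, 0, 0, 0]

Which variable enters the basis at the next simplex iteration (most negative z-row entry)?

Negative z-row entries: a: -9, b: -7, c: -3.
The most negative is -9 in column a, so a enters.

a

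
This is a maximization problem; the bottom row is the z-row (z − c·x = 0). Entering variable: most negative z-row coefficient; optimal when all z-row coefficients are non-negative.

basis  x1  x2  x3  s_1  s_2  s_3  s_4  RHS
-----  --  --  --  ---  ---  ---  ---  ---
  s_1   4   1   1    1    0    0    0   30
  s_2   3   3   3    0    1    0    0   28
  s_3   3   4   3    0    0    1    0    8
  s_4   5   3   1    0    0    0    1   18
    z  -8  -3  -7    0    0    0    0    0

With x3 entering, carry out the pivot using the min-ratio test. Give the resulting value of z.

56/3

Ratio test on column x3 — row 1: 30/1 = 30; row 2: 28/3 = 28/3; row 3: 8/3 = 8/3; row 4: 18/1 = 18. Minimum is 8/3 at row 3 (s_3 leaves); pivot element 3.
Pivot on row 3; the z-row RHS becomes 0 − (-7)·(8/3) = 56/3.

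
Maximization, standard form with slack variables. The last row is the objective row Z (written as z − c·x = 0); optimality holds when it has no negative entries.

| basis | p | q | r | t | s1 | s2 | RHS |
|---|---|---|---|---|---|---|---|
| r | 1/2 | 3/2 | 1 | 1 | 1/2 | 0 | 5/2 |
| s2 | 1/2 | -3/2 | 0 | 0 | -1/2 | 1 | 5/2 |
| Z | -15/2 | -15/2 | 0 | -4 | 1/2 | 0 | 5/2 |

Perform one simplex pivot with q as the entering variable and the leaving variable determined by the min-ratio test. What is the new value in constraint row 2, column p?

1

Ratio test on column q — row 1: (5/2)/(3/2) = 5/3; row 2: entry -3/2 ≤ 0. Minimum is 5/3 at row 1 (r leaves); pivot element 3/2.
Divide row 1 by 3/2; eliminate column q from the other rows.
Row 2 update in column p: 1/2 − (-3/2)·(1/3) = 1.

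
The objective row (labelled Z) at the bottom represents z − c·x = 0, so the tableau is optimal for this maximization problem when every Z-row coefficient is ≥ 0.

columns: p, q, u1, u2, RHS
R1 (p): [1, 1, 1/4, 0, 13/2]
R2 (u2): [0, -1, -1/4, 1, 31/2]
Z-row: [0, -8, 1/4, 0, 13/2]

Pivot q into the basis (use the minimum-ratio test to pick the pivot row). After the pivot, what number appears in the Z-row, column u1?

Ratio test on column q — row 1: (13/2)/1 = 13/2; row 2: entry -1 ≤ 0. Minimum is 13/2 at row 1 (p leaves); pivot element 1.
Divide row 1 by 1; eliminate column q from the other rows.
Z-row update in column u1: 1/4 − (-8)·(1/4) = 9/4.

9/4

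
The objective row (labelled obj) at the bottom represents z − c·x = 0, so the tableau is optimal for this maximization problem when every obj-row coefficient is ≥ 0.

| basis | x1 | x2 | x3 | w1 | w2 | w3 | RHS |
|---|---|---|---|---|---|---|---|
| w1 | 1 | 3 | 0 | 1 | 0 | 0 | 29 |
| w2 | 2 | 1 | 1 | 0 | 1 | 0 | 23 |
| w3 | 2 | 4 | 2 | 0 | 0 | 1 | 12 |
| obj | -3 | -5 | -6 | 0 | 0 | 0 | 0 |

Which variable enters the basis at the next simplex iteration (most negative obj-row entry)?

x3

Negative obj-row entries: x1: -3, x2: -5, x3: -6.
The most negative is -6 in column x3, so x3 enters.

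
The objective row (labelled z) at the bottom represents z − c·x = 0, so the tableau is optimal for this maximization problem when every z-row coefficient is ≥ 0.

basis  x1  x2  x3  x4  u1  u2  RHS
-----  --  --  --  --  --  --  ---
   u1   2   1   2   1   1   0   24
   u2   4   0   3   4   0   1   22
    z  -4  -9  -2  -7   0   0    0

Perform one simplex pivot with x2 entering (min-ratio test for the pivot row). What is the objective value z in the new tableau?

216

Ratio test on column x2 — row 1: 24/1 = 24; row 2: entry 0 ≤ 0. Minimum is 24 at row 1 (u1 leaves); pivot element 1.
Pivot on row 1; the z-row RHS becomes 0 − (-9)·24 = 216.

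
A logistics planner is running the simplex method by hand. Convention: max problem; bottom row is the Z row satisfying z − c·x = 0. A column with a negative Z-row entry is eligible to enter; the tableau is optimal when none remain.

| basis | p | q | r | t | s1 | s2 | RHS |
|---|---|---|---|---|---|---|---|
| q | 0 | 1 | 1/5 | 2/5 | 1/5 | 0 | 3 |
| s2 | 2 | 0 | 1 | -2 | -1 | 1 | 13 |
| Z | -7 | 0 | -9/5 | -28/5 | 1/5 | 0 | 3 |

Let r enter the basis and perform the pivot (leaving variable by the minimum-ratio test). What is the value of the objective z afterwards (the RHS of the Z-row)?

132/5

Ratio test on column r — row 1: 3/(1/5) = 15; row 2: 13/1 = 13. Minimum is 13 at row 2 (s2 leaves); pivot element 1.
Pivot on row 2; the Z-row RHS becomes 3 − (-9/5)·13 = 132/5.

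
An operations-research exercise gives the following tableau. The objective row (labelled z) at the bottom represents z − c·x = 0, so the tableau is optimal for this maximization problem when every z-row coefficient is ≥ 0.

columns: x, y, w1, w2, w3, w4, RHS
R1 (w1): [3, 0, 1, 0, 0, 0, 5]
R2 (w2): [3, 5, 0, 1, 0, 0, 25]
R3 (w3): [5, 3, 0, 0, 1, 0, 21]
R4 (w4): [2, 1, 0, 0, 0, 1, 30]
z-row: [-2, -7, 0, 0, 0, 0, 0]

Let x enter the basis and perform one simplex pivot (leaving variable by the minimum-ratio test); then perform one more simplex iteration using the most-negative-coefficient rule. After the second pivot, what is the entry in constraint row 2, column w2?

1/5

Ratio test on column x — row 1: 5/3 = 5/3; row 2: 25/3 = 25/3; row 3: 21/5 = 21/5; row 4: 30/2 = 15. Minimum is 5/3 at row 1 (w1 leaves); pivot element 3.
Divide row 1 by 3; eliminate column x from the other rows.
Second iteration: most negative z-row entry is -7 in column y, so y enters.
Ratio test on column y — row 1: entry 0 ≤ 0; row 2: 20/5 = 4; row 3: (38/3)/3 = 38/9; row 4: (80/3)/1 = 80/3. Minimum is 4 at row 2 (w2 leaves); pivot element 5.
Divide row 2 by 5; eliminate column y from the other rows.
After both pivots, the entry at constraint row 2, column w2 is 1/5.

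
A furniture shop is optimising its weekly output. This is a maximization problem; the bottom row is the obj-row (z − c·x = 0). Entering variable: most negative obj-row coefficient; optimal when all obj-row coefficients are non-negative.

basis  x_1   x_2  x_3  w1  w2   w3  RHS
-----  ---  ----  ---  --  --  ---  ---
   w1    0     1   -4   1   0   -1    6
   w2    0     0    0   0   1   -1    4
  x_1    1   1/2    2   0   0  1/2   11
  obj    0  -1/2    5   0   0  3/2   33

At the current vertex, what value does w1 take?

6

w1 is basic (row 1); its value is the RHS of that row, 6.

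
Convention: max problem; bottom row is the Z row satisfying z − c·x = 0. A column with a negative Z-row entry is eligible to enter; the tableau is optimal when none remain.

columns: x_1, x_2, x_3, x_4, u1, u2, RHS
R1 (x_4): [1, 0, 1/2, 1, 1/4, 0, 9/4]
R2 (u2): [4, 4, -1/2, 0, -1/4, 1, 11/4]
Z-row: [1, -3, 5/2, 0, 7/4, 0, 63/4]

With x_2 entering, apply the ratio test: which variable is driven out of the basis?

Column x_2 entries and ratios — x_4: 0 ≤ 0, skip; u2: (11/4)/4 = 11/16.
Smallest ratio is 11/16 in the row of u2, so u2 leaves.

u2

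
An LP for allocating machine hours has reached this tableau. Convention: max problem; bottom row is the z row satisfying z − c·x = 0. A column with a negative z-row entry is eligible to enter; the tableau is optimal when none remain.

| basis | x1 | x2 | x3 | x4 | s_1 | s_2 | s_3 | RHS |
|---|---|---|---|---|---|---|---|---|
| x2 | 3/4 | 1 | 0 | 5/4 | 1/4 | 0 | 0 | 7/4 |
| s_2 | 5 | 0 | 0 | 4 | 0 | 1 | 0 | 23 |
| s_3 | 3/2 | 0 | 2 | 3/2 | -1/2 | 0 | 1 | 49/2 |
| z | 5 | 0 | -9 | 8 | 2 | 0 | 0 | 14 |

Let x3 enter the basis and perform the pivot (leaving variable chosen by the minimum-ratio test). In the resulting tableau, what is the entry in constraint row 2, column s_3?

0

Ratio test on column x3 — row 1: entry 0 ≤ 0; row 2: entry 0 ≤ 0; row 3: (49/2)/2 = 49/4. Minimum is 49/4 at row 3 (s_3 leaves); pivot element 2.
Divide row 3 by 2; eliminate column x3 from the other rows.
Row 2 update in column s_3: 0 − 0·(1/2) = 0.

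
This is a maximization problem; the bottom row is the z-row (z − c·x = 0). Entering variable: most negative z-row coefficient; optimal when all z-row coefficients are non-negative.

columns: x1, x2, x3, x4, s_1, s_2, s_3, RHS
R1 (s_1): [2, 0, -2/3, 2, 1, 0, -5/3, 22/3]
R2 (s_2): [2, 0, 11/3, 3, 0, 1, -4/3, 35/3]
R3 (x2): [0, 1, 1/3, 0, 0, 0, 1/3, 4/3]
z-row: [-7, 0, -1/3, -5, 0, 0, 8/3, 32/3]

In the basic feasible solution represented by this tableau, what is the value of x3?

x3 is not in the basis, so in the current basic feasible solution x3 = 0.

0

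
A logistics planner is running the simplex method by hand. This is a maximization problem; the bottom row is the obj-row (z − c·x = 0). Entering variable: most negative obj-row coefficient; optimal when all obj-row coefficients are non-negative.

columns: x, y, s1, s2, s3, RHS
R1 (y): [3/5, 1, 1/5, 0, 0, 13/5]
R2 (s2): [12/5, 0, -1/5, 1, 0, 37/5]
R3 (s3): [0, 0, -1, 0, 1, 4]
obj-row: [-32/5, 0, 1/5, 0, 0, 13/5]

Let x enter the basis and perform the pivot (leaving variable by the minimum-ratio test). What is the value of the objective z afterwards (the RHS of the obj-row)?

Ratio test on column x — row 1: (13/5)/(3/5) = 13/3; row 2: (37/5)/(12/5) = 37/12; row 3: entry 0 ≤ 0. Minimum is 37/12 at row 2 (s2 leaves); pivot element 12/5.
Pivot on row 2; the obj-row RHS becomes 13/5 − (-32/5)·(37/12) = 67/3.

67/3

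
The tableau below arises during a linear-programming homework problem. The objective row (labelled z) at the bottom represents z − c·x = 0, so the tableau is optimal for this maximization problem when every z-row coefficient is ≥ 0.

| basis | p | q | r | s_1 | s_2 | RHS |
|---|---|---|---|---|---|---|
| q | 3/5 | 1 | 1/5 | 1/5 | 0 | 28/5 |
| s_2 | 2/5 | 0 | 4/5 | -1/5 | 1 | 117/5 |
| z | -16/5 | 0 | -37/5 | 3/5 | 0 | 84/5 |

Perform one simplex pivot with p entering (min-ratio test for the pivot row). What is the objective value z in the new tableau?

Ratio test on column p — row 1: (28/5)/(3/5) = 28/3; row 2: (117/5)/(2/5) = 117/2. Minimum is 28/3 at row 1 (q leaves); pivot element 3/5.
Pivot on row 1; the z-row RHS becomes 84/5 − (-16/5)·(28/3) = 140/3.

140/3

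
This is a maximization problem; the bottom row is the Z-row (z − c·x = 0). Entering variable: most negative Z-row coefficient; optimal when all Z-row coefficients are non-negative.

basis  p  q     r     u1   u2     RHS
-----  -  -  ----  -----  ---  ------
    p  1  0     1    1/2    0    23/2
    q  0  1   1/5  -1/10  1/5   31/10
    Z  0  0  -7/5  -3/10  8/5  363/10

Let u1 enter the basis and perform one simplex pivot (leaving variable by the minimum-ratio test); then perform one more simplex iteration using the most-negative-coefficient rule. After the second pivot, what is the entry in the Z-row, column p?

Ratio test on column u1 — row 1: (23/2)/(1/2) = 23; row 2: entry -1/10 ≤ 0. Minimum is 23 at row 1 (p leaves); pivot element 1/2.
Divide row 1 by 1/2; eliminate column u1 from the other rows.
Second iteration: most negative Z-row entry is -4/5 in column r, so r enters.
Ratio test on column r — row 1: 23/2 = 23/2; row 2: (27/5)/(2/5) = 27/2. Minimum is 23/2 at row 1 (u1 leaves); pivot element 2.
Divide row 1 by 2; eliminate column r from the other rows.
After both pivots, the entry at the Z-row, column p is 7/5.

7/5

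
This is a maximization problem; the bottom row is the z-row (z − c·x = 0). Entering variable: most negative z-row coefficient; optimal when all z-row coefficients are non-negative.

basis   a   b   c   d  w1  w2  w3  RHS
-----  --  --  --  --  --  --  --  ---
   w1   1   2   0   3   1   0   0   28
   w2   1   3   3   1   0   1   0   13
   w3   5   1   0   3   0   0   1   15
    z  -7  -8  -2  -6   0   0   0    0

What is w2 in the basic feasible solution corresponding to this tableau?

w2 is basic (row 2); its value is the RHS of that row, 13.

13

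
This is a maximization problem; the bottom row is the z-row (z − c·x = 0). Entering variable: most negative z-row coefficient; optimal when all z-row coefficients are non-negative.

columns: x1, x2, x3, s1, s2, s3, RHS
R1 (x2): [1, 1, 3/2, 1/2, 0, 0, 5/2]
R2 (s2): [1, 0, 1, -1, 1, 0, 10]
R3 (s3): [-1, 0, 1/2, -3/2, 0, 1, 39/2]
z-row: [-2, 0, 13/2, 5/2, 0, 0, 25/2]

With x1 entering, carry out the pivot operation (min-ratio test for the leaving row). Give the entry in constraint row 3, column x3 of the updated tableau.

Ratio test on column x1 — row 1: (5/2)/1 = 5/2; row 2: 10/1 = 10; row 3: entry -1 ≤ 0. Minimum is 5/2 at row 1 (x2 leaves); pivot element 1.
Divide row 1 by 1; eliminate column x1 from the other rows.
Row 3 update in column x3: 1/2 − (-1)·(3/2) = 2.

2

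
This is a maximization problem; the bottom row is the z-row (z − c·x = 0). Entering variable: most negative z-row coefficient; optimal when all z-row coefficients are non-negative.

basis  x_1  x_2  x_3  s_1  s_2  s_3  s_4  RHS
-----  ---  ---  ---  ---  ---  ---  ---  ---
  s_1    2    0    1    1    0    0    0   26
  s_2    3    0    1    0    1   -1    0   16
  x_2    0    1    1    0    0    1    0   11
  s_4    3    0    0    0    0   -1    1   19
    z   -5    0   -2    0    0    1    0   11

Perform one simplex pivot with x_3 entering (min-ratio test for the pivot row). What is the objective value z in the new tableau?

33

Ratio test on column x_3 — row 1: 26/1 = 26; row 2: 16/1 = 16; row 3: 11/1 = 11; row 4: entry 0 ≤ 0. Minimum is 11 at row 3 (x_2 leaves); pivot element 1.
Pivot on row 3; the z-row RHS becomes 11 − (-2)·11 = 33.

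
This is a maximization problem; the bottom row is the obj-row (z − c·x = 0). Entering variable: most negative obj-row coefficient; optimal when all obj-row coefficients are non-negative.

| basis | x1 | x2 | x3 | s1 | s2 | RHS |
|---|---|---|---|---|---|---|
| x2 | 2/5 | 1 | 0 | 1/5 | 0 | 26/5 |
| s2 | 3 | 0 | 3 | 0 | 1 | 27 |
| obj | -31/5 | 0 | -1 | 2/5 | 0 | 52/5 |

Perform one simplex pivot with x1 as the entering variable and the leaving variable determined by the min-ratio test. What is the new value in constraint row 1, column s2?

-2/15

Ratio test on column x1 — row 1: (26/5)/(2/5) = 13; row 2: 27/3 = 9. Minimum is 9 at row 2 (s2 leaves); pivot element 3.
Divide row 2 by 3; eliminate column x1 from the other rows.
Row 1 update in column s2: 0 − (2/5)·(1/3) = -2/15.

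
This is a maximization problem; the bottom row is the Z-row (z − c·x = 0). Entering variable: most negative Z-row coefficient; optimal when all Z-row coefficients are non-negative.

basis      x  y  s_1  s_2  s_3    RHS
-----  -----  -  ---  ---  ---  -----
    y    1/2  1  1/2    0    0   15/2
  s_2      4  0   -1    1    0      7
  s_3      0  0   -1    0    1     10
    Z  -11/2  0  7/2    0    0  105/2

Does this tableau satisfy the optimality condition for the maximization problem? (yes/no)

no

The Z-row has a negative entry -11/2 in column x, so it is not optimal.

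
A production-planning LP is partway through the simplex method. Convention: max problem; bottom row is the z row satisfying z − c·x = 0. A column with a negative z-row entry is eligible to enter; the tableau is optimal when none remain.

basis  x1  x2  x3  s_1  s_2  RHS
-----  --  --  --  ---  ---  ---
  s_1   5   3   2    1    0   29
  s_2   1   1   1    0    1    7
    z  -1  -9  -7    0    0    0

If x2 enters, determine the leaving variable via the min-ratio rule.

Column x2 entries and ratios — s_1: 29/3 = 29/3; s_2: 7/1 = 7.
Smallest ratio is 7 in the row of s_2, so s_2 leaves.

s_2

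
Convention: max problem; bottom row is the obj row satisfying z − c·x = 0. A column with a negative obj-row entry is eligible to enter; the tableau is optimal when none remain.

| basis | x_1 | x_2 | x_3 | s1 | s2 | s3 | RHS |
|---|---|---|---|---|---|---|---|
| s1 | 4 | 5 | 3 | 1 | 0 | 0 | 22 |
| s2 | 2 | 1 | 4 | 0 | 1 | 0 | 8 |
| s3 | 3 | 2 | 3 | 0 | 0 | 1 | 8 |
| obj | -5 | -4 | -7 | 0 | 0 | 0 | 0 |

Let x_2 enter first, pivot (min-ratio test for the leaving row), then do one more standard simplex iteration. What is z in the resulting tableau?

88/5

Ratio test on column x_2 — row 1: 22/5 = 22/5; row 2: 8/1 = 8; row 3: 8/2 = 4. Minimum is 4 at row 3 (s3 leaves); pivot element 2.
Pivot on row 3; the obj-row RHS becomes 0 − (-4)·4 = 16.
Next entering variable (most negative obj-row entry -1): x_3.
Ratio test on column x_3 — row 1: entry -9/2 ≤ 0; row 2: 4/(5/2) = 8/5; row 3: 4/(3/2) = 8/3. Minimum is 8/5 at row 2 (s2 leaves); pivot element 5/2.
After the second pivot the obj-row RHS is 16 − (-1)·(8/5) = 88/5.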